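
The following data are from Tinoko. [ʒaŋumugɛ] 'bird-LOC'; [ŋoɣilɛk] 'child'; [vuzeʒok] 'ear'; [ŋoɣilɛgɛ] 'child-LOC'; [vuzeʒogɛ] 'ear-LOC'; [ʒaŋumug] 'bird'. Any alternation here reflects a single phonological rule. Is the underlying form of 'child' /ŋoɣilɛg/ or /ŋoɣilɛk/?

In [ŋoɣilɛk] and [ŋoɣilɛgɛ] the final segment of 'child' alternates: [k] ~ [g].
If /g/ were underlying and a rule turned it into [k] in isolation, 'bird' would also alternate; but it has [g] in both [ʒaŋumug] and [ʒaŋumugɛ].
So /k/ is underlying, and a rule of intervocalic voicing — voiceless stops become voiced between vowels — gives [g].

/ŋoɣilɛk/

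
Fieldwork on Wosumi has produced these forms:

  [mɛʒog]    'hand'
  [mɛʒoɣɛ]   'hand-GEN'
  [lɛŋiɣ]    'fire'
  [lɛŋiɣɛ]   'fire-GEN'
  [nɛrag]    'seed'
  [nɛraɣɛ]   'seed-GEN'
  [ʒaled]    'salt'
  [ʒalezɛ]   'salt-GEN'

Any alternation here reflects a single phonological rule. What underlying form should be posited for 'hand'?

The root 'hand' surfaces as [mɛʒog] and [mɛʒoɣɛ], with a stem-final [g] ~ [ɣ] alternation.
But 'fire' keeps [ɣ] in both environments ([lɛŋiɣ], [lɛŋiɣɛ]), so there is no rule changing /ɣ/ to [g] in isolation.
The alternation reflects intervocalic spirantization: voiced stops become fricatives between vowels. /g/ is underlying.

/mɛʒog/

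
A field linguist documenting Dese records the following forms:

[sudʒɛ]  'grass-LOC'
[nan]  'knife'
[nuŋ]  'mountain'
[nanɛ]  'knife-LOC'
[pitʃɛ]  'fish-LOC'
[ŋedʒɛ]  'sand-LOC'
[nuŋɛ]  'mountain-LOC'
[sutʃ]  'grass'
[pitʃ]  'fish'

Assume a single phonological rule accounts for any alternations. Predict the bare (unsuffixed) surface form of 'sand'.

The stem for 'grass' ends in [tʃ] in [sutʃ] but [dʒ] in [sudʒɛ].
If /tʃ/ were underlying and a rule turned it into [dʒ] before the LOC suffix, 'fish' would also alternate; but it has [tʃ] in both [pitʃ] and [pitʃɛ].
The underlying segment must be /dʒ/; voiced obstruents become voiceless word-finally, yielding [tʃ] there.
From [ŋedʒɛ] the stem 'sand' is /ŋedʒ/; word-finally this yields [ŋetʃ].

[ŋetʃ]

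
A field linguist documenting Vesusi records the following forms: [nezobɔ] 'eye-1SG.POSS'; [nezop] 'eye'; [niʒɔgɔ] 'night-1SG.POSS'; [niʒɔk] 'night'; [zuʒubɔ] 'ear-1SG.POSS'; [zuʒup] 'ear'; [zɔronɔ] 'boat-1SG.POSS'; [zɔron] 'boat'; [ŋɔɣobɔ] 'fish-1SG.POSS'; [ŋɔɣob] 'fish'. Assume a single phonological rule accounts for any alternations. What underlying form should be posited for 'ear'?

The stem for 'ear' ends in [b] in [zuʒubɔ] but [p] in [zuʒup].
But 'fish' keeps [b] in both environments ([ŋɔɣobɔ], [ŋɔɣob]), so there is no rule changing /b/ to [p] in isolation.
The alternation reflects intervocalic voicing: voiceless stops become voiced between vowels. /p/ is underlying.

/zuʒup/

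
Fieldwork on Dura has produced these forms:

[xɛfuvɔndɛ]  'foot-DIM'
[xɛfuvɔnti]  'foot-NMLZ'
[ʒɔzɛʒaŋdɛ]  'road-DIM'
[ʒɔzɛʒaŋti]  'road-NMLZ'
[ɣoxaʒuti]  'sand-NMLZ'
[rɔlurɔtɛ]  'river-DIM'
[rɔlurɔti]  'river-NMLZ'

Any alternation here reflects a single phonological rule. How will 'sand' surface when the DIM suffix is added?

[ɣoxaʒutɛ]

The DIM morpheme has two allomorphs, [-dɛ] and [-tɛ].
The NMLZ suffix, which begins with [t], is invariant after every stem; so [t] is not altered by any rule here.
The DIM suffix is therefore /-dɛ/ underlyingly, with post-vocalic devoicing: voiced stops become voiceless after a vowel.
After 'sand', which ends in a vowel, the suffix surfaces as [-tɛ], giving [ɣoxaʒutɛ].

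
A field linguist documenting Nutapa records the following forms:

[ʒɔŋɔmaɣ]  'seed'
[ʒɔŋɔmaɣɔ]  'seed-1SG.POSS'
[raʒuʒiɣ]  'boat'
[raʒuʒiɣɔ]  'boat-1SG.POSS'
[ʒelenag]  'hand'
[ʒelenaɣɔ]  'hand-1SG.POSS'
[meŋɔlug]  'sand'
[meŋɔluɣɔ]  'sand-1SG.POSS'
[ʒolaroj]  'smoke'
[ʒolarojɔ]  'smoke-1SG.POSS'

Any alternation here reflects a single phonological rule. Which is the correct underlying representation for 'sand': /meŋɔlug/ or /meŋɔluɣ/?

The stem for 'sand' ends in [g] in [meŋɔlug] but [ɣ] in [meŋɔluɣɔ].
If /ɣ/ were underlying and a rule turned it into [g] in isolation, 'seed' would also alternate; but it has [ɣ] in both [ʒɔŋɔmaɣ] and [ʒɔŋɔmaɣɔ].
The alternation reflects intervocalic spirantization: voiced stops become fricatives between vowels. /g/ is underlying.

/meŋɔlug/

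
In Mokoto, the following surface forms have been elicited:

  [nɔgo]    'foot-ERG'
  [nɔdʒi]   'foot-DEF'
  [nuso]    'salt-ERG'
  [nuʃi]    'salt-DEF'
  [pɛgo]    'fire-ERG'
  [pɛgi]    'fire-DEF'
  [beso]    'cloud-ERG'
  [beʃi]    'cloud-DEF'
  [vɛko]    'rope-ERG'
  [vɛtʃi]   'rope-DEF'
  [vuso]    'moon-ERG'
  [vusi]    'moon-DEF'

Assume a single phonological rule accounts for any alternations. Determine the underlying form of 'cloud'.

'cloud' shows [s] ~ [ʃ] at the end of the stem ([beso] vs [beʃi]).
Compare 'moon', with invariant [s] in [vuso] and [vusi]: an analysis with underlying /s/ and a rule producing [ʃ] before the DEF suffix would wrongly predict alternation here too.
The alternation reflects depalatalization: palato-alveolar /tʃ/, /dʒ/ and /ʃ/ become [k], [g] and [s] when no front vowel follows. /ʃ/ is underlying.
Hence 'cloud' is /beʃ/ underlyingly.

/beʃ/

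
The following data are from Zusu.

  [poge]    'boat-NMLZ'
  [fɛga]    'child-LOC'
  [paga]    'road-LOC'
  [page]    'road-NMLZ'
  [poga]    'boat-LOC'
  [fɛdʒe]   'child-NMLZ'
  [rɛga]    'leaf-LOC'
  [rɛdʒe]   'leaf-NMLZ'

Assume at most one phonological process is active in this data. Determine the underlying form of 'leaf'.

/rɛdʒ/

The root 'leaf' surfaces as [rɛga] and [rɛdʒe], with a stem-final [g] ~ [dʒ] alternation.
The stem 'road' ([paga], [page]) shows [g] unchanged in both environments, so [g] cannot be basic with [dʒ] derived before the NMLZ suffix.
So /dʒ/ is underlying, and a rule of depalatalization — palato-alveolar /dʒ/ becomes [g] when no front vowel follows — gives [g].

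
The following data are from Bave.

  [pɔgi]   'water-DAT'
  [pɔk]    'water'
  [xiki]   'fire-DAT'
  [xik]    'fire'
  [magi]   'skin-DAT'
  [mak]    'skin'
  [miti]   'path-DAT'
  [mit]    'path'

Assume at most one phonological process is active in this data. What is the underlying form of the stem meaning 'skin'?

/mag/

The stem for 'skin' ends in [g] in [magi] but [k] in [mak].
The stem 'fire' ([xiki], [xik]) shows [k] unchanged in both environments, so [k] cannot be basic with [g] derived before the DAT suffix.
Therefore /g/ is basic and [k] is derived by word-final obstruent devoicing (voiced obstruents become voiceless word-finally).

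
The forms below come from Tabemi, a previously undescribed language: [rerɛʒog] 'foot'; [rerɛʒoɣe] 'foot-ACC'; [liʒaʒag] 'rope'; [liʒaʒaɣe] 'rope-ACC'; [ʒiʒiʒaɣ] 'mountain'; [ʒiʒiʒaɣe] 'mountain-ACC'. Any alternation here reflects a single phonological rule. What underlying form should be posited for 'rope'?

'rope' shows [g] ~ [ɣ] at the end of the stem ([liʒaʒag] vs [liʒaʒaɣe]).
If /ɣ/ were underlying and a rule turned it into [g] in isolation, 'mountain' would also alternate; but it has [ɣ] in both [ʒiʒiʒaɣ] and [ʒiʒiʒaɣe].
The underlying segment must be /g/; voiced stops become fricatives between vowels, yielding [ɣ] there.

/liʒaʒag/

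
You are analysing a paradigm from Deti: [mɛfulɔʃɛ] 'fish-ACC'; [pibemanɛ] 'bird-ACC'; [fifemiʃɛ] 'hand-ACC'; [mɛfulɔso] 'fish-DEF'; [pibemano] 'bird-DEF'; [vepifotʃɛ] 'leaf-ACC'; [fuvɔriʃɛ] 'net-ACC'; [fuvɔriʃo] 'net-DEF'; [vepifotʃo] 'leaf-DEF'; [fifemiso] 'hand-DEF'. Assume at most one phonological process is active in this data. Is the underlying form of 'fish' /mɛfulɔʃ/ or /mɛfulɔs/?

/mɛfulɔs/

'fish' shows [ʃ] ~ [s] at the end of the stem ([mɛfulɔʃɛ] vs [mɛfulɔso]).
Compare 'net', with invariant [ʃ] in [fuvɔriʃɛ] and [fuvɔriʃo]: an analysis with underlying /ʃ/ and a rule producing [s] before the DEF suffix would wrongly predict alternation here too.
So /s/ is underlying, and a rule of palatalization before a front vowel — /s/ becomes palato-alveolar [ʃ] before a front vowel — gives [ʃ].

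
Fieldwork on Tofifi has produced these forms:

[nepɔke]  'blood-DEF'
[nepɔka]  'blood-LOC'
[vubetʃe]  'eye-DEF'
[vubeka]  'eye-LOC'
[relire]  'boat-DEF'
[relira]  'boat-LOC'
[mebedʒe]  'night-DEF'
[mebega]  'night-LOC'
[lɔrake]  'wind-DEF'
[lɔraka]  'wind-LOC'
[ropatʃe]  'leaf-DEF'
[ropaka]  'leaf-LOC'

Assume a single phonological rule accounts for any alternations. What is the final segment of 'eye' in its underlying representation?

In [vubetʃe] and [vubeka] the final segment of 'eye' alternates: [tʃ] ~ [k].
If /k/ were underlying and a rule turned it into [tʃ] before the DEF suffix, 'blood' would also alternate; but it has [k] in both [nepɔke] and [nepɔka].
The underlying segment must be /tʃ/; palato-alveolar /tʃ/ and /dʒ/ become [k] and [g] when no front vowel follows, yielding [k] there.

/tʃ/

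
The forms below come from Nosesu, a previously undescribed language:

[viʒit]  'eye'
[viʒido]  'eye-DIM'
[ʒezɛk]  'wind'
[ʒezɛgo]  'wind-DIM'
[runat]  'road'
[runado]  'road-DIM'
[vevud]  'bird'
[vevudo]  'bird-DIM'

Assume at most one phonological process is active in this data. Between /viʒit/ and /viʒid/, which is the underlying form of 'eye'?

/viʒit/

'eye' shows [t] ~ [d] at the end of the stem ([viʒit] vs [viʒido]).
The stem 'bird' ([vevud], [vevudo]) shows [d] unchanged in both environments, so [d] cannot be basic with [t] derived in isolation.
The alternation reflects intervocalic voicing: voiceless stops become voiced between vowels. /t/ is underlying.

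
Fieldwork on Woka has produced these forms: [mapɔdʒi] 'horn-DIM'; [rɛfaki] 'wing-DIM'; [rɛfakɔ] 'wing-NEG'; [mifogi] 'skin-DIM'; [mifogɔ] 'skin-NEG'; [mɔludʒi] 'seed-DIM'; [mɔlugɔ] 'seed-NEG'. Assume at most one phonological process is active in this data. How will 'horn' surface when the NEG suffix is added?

[mapɔgɔ]

The root 'seed' surfaces as [mɔludʒi] and [mɔlugɔ], with a stem-final [dʒ] ~ [g] alternation.
Compare 'skin', with invariant [g] in [mifogi] and [mifogɔ]: an analysis with underlying /g/ and a rule producing [dʒ] before the DIM suffix would wrongly predict alternation here too.
The alternation reflects depalatalization: palato-alveolar /dʒ/ becomes [g] when no front vowel follows. /dʒ/ is underlying.
The one attested form of 'horn', [mapɔdʒi], shows underlying /mapɔdʒ/. Applying the same rule when no front vowel follows gives [mapɔgɔ].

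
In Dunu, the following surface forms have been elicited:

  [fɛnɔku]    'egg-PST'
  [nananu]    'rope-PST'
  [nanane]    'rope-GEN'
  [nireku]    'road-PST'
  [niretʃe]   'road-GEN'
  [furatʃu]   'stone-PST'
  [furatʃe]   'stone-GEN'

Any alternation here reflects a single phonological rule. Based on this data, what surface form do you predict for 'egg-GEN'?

The root 'road' surfaces as [nireku] and [niretʃe], with a stem-final [k] ~ [tʃ] alternation.
The stem 'stone' ([furatʃu], [furatʃe]) shows [tʃ] unchanged in both environments, so [tʃ] cannot be basic with [k] derived before the PST suffix.
So /k/ is underlying, and a rule of palatalization before a front vowel — /k/ becomes palato-alveolar [tʃ] before a front vowel — gives [tʃ].
From [fɛnɔku] the stem 'egg' is /fɛnɔk/; before a front vowel this yields [fɛnɔtʃe].

[fɛnɔtʃe]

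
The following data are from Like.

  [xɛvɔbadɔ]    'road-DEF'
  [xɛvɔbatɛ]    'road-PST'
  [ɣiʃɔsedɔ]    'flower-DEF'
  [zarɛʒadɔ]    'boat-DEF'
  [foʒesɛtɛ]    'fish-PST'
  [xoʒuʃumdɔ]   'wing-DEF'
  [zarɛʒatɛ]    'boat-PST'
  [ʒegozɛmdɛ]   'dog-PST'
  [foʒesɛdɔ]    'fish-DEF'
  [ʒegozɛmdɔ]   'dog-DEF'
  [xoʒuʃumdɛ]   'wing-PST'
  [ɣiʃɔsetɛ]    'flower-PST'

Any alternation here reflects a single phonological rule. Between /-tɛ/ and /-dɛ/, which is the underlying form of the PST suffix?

/-tɛ/

The PST morpheme has two allomorphs, [-dɛ] and [-tɛ].
The DEF suffix, which begins with [d], is invariant after every stem; so [d] is not altered by any rule here.
So the underlying form is /-tɛ/, and voiceless stops become voiced after a nasal.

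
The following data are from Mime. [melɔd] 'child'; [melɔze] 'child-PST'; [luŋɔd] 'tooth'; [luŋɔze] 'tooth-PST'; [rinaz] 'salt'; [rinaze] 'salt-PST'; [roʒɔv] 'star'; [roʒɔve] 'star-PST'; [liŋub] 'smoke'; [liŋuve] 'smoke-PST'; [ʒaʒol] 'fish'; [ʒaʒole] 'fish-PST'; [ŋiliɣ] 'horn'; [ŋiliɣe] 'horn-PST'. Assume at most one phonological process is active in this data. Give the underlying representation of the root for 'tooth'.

/luŋɔd/

The stem for 'tooth' ends in [d] in [luŋɔd] but [z] in [luŋɔze].
Compare 'salt', with invariant [z] in [rinaz] and [rinaze]: an analysis with underlying /z/ and a rule producing [d] in isolation would wrongly predict alternation here too.
The alternation reflects intervocalic spirantization: voiced stops become fricatives between vowels. /d/ is underlying.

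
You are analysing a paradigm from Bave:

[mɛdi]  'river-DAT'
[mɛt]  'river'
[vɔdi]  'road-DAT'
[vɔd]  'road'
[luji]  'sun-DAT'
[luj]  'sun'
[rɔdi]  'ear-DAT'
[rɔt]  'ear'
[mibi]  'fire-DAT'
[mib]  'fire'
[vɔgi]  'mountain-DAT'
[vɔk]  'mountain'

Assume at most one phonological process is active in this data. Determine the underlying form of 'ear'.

'ear' shows [d] ~ [t] at the end of the stem ([rɔdi] vs [rɔt]).
Compare 'road', with invariant [d] in [vɔdi] and [vɔd]: an analysis with underlying /d/ and a rule producing [t] in isolation would wrongly predict alternation here too.
The alternation reflects intervocalic voicing: voiceless stops become voiced between vowels. /t/ is underlying.
The underlying form of 'ear' is therefore /rɔt/.

/rɔt/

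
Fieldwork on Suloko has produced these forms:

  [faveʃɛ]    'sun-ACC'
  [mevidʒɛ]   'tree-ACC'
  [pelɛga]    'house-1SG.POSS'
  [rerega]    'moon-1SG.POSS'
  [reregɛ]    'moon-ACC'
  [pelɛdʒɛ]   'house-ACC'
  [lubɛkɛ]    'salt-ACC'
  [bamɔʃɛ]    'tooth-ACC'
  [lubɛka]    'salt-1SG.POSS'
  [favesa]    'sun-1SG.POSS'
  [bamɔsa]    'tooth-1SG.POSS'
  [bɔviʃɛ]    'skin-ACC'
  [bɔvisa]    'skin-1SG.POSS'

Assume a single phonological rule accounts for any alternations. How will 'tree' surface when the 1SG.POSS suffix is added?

[meviga]

In [pelɛdʒɛ] and [pelɛga] the final segment of 'house' alternates: [dʒ] ~ [g].
Compare 'moon', with invariant [g] in [reregɛ] and [rerega]: an analysis with underlying /g/ and a rule producing [dʒ] before the ACC suffix would wrongly predict alternation here too.
The underlying segment must be /dʒ/; palato-alveolar /dʒ/ and /ʃ/ become [g] and [s] when no front vowel follows, yielding [g] there.
From [mevidʒɛ] the stem 'tree' is /mevidʒ/; when no front vowel follows this yields [meviga].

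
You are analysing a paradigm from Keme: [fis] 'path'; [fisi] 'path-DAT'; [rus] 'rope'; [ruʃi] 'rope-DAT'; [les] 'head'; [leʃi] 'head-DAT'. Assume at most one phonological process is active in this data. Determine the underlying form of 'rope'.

/ruʃ/

'rope' shows [s] ~ [ʃ] at the end of the stem ([rus] vs [ruʃi]).
If /s/ were underlying and a rule turned it into [ʃ] before the DAT suffix, 'path' would also alternate; but it has [s] in both [fis] and [fisi].
Therefore /ʃ/ is basic and [s] is derived by depalatalization (palato-alveolar /ʃ/ becomes [s] when no front vowel follows).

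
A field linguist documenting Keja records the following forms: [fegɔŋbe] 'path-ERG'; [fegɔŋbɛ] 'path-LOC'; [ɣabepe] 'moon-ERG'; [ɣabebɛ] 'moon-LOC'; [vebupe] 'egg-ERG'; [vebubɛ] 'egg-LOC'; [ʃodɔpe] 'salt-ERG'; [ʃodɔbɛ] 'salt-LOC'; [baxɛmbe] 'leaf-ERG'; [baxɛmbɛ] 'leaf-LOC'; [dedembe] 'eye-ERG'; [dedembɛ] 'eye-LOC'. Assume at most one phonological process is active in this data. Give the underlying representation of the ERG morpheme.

/-pe/

The ERG suffix surfaces as [-be] and [-pe], depending on the final segment of the stem.
By contrast the LOC suffix keeps its initial [b] throughout — that segment must be underlying.
The ERG suffix is therefore /-pe/ underlyingly, with post-nasal voicing: voiceless stops become voiced after a nasal.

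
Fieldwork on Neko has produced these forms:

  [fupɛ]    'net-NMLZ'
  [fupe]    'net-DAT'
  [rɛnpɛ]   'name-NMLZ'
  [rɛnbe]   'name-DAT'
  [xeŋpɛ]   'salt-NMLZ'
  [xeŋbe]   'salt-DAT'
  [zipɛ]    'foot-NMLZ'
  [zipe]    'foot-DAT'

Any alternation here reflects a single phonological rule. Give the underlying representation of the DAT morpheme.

/-be/

The DAT suffix surfaces as [-be] and [-pe], depending on the final segment of the stem.
By contrast the NMLZ suffix keeps its initial [p] throughout — that segment must be underlying.
So the underlying form is /-be/, and voiced stops become voiceless after a vowel.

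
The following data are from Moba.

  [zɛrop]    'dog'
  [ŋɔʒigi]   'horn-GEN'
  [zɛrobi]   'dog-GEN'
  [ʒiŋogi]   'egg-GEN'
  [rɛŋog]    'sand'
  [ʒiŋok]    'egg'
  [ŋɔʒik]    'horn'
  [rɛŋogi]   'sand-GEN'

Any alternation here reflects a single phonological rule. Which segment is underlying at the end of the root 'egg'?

In [ʒiŋogi] and [ʒiŋok] the final segment of 'egg' alternates: [g] ~ [k].
But 'sand' keeps [g] in both environments ([rɛŋogi], [rɛŋog]), so there is no rule changing /g/ to [k] in isolation.
The alternation reflects intervocalic voicing: voiceless stops become voiced between vowels. /k/ is underlying.

/k/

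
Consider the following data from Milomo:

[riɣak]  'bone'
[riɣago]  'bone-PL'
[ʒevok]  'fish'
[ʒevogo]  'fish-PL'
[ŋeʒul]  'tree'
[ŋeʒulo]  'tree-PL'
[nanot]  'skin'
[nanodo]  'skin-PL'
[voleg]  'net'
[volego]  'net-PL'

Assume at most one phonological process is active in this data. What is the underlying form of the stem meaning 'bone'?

/riɣak/

The root 'bone' surfaces as [riɣak] and [riɣago], with a stem-final [k] ~ [g] alternation.
The stem 'net' ([voleg], [volego]) shows [g] unchanged in both environments, so [g] cannot be basic with [k] derived in isolation.
So /k/ is underlying, and a rule of intervocalic voicing — voiceless stops become voiced between vowels — gives [g].
So 'bone' = /riɣak/.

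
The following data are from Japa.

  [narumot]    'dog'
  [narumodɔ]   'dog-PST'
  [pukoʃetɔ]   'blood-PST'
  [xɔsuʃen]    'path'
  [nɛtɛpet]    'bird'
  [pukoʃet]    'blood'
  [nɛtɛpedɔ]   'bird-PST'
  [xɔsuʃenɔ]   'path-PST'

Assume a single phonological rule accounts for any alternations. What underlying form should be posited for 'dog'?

The stem for 'dog' ends in [d] in [narumodɔ] but [t] in [narumot].
But 'blood' keeps [t] in both environments ([pukoʃetɔ], [pukoʃet]), so there is no rule changing /t/ to [d] before the PST suffix.
The underlying segment must be /d/; voiced obstruents become voiceless word-finally, yielding [t] there.

/narumod/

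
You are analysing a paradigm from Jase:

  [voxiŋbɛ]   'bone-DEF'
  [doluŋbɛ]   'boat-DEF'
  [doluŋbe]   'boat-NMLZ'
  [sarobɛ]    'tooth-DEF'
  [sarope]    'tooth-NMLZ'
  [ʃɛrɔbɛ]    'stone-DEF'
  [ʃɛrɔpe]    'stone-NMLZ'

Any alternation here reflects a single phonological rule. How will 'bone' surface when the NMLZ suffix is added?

The NMLZ morpheme has two allomorphs, [-be] and [-pe].
By contrast the DEF suffix keeps its initial [b] throughout — that segment must be underlying.
So the underlying form is /-pe/, and voiceless stops become voiced after a nasal.
After 'bone', which ends in a nasal, the suffix surfaces as [-be], giving [voxiŋbe].

[voxiŋbe]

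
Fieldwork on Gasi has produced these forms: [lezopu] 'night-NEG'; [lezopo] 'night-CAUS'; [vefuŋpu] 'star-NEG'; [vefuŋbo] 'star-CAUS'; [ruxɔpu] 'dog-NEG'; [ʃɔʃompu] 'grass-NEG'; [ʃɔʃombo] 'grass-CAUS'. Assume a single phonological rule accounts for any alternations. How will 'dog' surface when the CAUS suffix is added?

The CAUS morpheme has two allomorphs, [-bo] and [-po].
The NEG suffix, which begins with [p], is invariant after every stem; so [p] is not altered by any rule here.
The CAUS suffix is therefore /-bo/ underlyingly, with post-vocalic devoicing: voiced stops become voiceless after a vowel.
After 'dog', which ends in a vowel, the suffix surfaces as [-po], giving [ruxɔpo].

[ruxɔpo]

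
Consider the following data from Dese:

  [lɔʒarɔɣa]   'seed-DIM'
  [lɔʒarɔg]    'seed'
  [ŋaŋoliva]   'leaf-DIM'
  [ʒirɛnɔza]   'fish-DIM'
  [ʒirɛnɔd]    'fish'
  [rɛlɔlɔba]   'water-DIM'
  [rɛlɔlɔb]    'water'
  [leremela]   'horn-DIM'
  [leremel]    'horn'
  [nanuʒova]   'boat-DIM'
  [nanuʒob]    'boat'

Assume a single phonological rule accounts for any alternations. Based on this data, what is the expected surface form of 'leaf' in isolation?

The root 'boat' surfaces as [nanuʒova] and [nanuʒob], with a stem-final [v] ~ [b] alternation.
The stem 'water' ([rɛlɔlɔba], [rɛlɔlɔb]) shows [b] unchanged in both environments, so [b] cannot be basic with [v] derived before the DIM suffix.
The underlying segment must be /v/; voiced fricatives become stops word-finally, yielding [b] there.
The one attested form of 'leaf', [ŋaŋoliva], shows underlying /ŋaŋoliv/. Applying the same rule word-finally gives [ŋaŋolib].

[ŋaŋolib]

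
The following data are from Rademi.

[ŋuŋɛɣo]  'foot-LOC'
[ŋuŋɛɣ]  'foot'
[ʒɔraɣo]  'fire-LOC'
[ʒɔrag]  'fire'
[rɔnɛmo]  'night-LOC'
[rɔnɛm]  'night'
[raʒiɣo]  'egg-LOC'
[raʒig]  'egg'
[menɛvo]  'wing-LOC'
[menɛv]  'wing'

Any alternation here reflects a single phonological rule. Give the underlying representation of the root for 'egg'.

'egg' shows [ɣ] ~ [g] at the end of the stem ([raʒiɣo] vs [raʒig]).
The stem 'foot' ([ŋuŋɛɣo], [ŋuŋɛɣ]) shows [ɣ] unchanged in both environments, so [ɣ] cannot be basic with [g] derived in isolation.
The underlying segment must be /g/; voiced stops become fricatives between vowels, yielding [ɣ] there.
So 'egg' = /raʒig/.

/raʒig/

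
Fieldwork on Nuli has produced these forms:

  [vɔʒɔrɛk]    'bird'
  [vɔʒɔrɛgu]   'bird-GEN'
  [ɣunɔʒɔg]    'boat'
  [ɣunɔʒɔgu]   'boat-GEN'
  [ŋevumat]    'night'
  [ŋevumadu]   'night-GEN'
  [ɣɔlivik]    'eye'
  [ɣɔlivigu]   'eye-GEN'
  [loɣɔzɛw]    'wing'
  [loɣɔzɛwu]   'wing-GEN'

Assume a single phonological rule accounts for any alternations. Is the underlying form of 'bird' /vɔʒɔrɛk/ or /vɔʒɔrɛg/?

The stem for 'bird' ends in [k] in [vɔʒɔrɛk] but [g] in [vɔʒɔrɛgu].
But 'boat' keeps [g] in both environments ([ɣunɔʒɔg], [ɣunɔʒɔgu]), so there is no rule changing /g/ to [k] in isolation.
So /k/ is underlying, and a rule of intervocalic voicing — voiceless stops become voiced between vowels — gives [g].

/vɔʒɔrɛk/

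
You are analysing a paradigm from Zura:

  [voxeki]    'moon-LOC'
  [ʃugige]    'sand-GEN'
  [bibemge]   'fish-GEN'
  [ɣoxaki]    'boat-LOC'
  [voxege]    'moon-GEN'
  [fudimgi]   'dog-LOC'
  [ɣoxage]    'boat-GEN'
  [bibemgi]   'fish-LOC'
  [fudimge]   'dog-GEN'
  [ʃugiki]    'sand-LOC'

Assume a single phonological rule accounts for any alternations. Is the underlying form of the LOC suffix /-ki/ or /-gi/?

The LOC suffix surfaces as [-gi] and [-ki], depending on the final segment of the stem.
The GEN suffix, which begins with [g], is invariant after every stem; so [g] is not altered by any rule here.
The LOC suffix is therefore /-ki/ underlyingly, with post-nasal voicing: voiceless stops become voiced after a nasal.

/-ki/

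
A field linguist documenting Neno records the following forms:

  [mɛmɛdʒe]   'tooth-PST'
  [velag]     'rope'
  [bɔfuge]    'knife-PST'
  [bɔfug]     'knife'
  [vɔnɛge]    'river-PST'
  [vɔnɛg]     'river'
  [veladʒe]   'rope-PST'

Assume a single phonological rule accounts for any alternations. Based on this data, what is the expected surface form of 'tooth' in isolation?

The root 'rope' surfaces as [velag] and [veladʒe], with a stem-final [g] ~ [dʒ] alternation.
But 'river' keeps [g] in both environments ([vɔnɛg], [vɔnɛge]), so there is no rule changing /g/ to [dʒ] before the PST suffix.
The alternation reflects depalatalization: palato-alveolar /dʒ/ becomes [g] when no front vowel follows. /dʒ/ is underlying.
From [mɛmɛdʒe] the stem 'tooth' is /mɛmɛdʒ/; when no front vowel follows this yields [mɛmɛg].

[mɛmɛg]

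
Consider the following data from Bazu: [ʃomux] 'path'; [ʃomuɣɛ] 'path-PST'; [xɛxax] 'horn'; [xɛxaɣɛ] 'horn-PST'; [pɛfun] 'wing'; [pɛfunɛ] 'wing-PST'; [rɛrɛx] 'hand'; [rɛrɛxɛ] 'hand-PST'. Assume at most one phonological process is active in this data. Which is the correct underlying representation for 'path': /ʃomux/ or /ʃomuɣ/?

/ʃomuɣ/

The root 'path' surfaces as [ʃomux] and [ʃomuɣɛ], with a stem-final [x] ~ [ɣ] alternation.
But 'hand' keeps [x] in both environments ([rɛrɛx], [rɛrɛxɛ]), so there is no rule changing /x/ to [ɣ] before the PST suffix.
The underlying segment must be /ɣ/; voiced obstruents become voiceless word-finally, yielding [x] there.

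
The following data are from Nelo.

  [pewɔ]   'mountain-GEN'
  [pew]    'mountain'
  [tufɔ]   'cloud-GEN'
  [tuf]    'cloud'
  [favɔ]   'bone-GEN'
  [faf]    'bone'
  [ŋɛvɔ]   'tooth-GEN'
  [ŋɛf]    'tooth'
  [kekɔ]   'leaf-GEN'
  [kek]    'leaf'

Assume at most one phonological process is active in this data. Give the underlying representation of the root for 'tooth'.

/ŋɛv/

'tooth' shows [v] ~ [f] at the end of the stem ([ŋɛvɔ] vs [ŋɛf]).
But 'cloud' keeps [f] in both environments ([tufɔ], [tuf]), so there is no rule changing /f/ to [v] before the GEN suffix.
So /v/ is underlying, and a rule of word-final obstruent devoicing — voiced obstruents become voiceless word-finally — gives [f].
Hence 'tooth' is /ŋɛv/ underlyingly.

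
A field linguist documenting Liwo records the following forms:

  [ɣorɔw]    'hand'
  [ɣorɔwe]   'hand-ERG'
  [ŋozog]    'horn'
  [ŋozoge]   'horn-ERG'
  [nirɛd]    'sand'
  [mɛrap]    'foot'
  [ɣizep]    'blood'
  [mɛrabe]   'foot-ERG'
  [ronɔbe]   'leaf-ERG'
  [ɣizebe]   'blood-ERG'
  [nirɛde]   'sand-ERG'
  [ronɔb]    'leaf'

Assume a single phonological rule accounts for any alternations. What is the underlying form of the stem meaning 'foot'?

/mɛrap/

The stem for 'foot' ends in [p] in [mɛrap] but [b] in [mɛrabe].
The stem 'leaf' ([ronɔb], [ronɔbe]) shows [b] unchanged in both environments, so [b] cannot be basic with [p] derived in isolation.
The alternation reflects intervocalic voicing: voiceless stops become voiced between vowels. /p/ is underlying.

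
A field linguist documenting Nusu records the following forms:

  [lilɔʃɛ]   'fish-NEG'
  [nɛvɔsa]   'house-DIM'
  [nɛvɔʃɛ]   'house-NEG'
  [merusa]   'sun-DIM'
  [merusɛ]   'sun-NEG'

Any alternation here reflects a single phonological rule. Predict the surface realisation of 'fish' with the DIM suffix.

[lilɔsa]

The stem for 'house' ends in [s] in [nɛvɔsa] but [ʃ] in [nɛvɔʃɛ].
But 'sun' keeps [s] in both environments ([merusa], [merusɛ]), so there is no rule changing /s/ to [ʃ] before the NEG suffix.
So /ʃ/ is underlying, and a rule of depalatalization — palato-alveolar /ʃ/ becomes [s] when no front vowel follows — gives [s].
The one attested form of 'fish', [lilɔʃɛ], shows underlying /lilɔʃ/. Applying the same rule when no front vowel follows gives [lilɔsa].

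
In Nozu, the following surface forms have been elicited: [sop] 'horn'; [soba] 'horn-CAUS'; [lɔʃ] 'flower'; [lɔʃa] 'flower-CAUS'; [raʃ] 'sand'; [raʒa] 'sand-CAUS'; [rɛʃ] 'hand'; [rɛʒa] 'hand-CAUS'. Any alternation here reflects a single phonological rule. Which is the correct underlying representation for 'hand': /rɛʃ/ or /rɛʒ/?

/rɛʒ/

In [rɛʃ] and [rɛʒa] the final segment of 'hand' alternates: [ʃ] ~ [ʒ].
If /ʃ/ were underlying and a rule turned it into [ʒ] before the CAUS suffix, 'flower' would also alternate; but it has [ʃ] in both [lɔʃ] and [lɔʃa].
So /ʒ/ is underlying, and a rule of word-final obstruent devoicing — voiced obstruents become voiceless word-finally — gives [ʃ].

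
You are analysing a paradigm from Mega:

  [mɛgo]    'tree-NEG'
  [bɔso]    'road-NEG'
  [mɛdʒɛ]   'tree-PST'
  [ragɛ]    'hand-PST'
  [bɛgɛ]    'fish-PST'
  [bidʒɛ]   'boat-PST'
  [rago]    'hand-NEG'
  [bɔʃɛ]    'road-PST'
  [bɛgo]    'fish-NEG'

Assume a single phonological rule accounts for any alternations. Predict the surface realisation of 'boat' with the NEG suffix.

[bigo]

In [mɛgo] and [mɛdʒɛ] the final segment of 'tree' alternates: [g] ~ [dʒ].
If /g/ were underlying and a rule turned it into [dʒ] before the PST suffix, 'hand' would also alternate; but it has [g] in both [rago] and [ragɛ].
The alternation reflects depalatalization: palato-alveolar /dʒ/ and /ʃ/ become [g] and [s] when no front vowel follows. /dʒ/ is underlying.
From [bidʒɛ] the stem 'boat' is /bidʒ/; when no front vowel follows this yields [bigo].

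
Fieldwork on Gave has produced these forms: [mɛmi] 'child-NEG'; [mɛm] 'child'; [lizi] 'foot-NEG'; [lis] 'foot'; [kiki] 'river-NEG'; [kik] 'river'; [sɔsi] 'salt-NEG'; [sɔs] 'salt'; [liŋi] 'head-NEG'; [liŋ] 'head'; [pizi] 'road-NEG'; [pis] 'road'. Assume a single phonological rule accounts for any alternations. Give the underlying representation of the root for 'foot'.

/liz/

The stem for 'foot' ends in [z] in [lizi] but [s] in [lis].
But 'salt' keeps [s] in both environments ([sɔsi], [sɔs]), so there is no rule changing /s/ to [z] before the NEG suffix.
Therefore /z/ is basic and [s] is derived by word-final obstruent devoicing (voiced obstruents become voiceless word-finally).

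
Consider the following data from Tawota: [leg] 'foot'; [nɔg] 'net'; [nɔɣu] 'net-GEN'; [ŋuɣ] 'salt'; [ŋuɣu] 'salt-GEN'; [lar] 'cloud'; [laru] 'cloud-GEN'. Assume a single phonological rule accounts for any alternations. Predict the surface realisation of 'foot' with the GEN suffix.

In [nɔg] and [nɔɣu] the final segment of 'net' alternates: [g] ~ [ɣ].
Compare 'salt', with invariant [ɣ] in [ŋuɣ] and [ŋuɣu]: an analysis with underlying /ɣ/ and a rule producing [g] in isolation would wrongly predict alternation here too.
Therefore /g/ is basic and [ɣ] is derived by intervocalic spirantization (voiced stops become fricatives between vowels).
The one attested form of 'foot', [leg], shows underlying /leg/. Applying the same rule between vowels gives [leɣu].

[leɣu]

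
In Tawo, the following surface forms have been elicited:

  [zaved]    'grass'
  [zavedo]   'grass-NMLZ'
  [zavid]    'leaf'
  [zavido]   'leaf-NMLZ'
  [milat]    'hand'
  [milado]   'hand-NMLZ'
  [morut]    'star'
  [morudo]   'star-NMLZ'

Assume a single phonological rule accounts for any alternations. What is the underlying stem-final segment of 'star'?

The stem for 'star' ends in [t] in [morut] but [d] in [morudo].
The stem 'leaf' ([zavid], [zavido]) shows [d] unchanged in both environments, so [d] cannot be basic with [t] derived in isolation.
So /t/ is underlying, and a rule of intervocalic voicing — voiceless stops become voiced between vowels — gives [d].

/t/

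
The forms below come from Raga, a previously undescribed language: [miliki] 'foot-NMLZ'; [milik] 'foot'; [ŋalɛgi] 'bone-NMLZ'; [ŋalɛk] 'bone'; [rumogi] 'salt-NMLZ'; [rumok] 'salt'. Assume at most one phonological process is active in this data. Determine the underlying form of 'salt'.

/rumog/

'salt' shows [g] ~ [k] at the end of the stem ([rumogi] vs [rumok]).
Compare 'foot', with invariant [k] in [miliki] and [milik]: an analysis with underlying /k/ and a rule producing [g] before the NMLZ suffix would wrongly predict alternation here too.
The underlying segment must be /g/; voiced obstruents become voiceless word-finally, yielding [k] there.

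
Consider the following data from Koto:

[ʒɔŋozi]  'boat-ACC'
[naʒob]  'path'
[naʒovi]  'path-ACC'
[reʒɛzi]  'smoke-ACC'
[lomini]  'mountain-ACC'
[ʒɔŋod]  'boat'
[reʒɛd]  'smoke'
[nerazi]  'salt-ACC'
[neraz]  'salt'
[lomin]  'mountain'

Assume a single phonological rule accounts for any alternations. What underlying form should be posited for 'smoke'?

/reʒɛd/

The stem for 'smoke' ends in [d] in [reʒɛd] but [z] in [reʒɛzi].
If /z/ were underlying and a rule turned it into [d] in isolation, 'salt' would also alternate; but it has [z] in both [neraz] and [nerazi].
So /d/ is underlying, and a rule of intervocalic spirantization — voiced stops become fricatives between vowels — gives [z].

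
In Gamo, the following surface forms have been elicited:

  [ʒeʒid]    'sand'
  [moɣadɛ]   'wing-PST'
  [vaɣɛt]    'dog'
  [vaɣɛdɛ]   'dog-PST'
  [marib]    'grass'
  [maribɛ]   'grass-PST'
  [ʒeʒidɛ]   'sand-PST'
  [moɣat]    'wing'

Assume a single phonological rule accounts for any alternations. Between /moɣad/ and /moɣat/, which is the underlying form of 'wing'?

In [moɣadɛ] and [moɣat] the final segment of 'wing' alternates: [d] ~ [t].
The stem 'sand' ([ʒeʒidɛ], [ʒeʒid]) shows [d] unchanged in both environments, so [d] cannot be basic with [t] derived in isolation.
The underlying segment must be /t/; voiceless stops become voiced between vowels, yielding [d] there.

/moɣat/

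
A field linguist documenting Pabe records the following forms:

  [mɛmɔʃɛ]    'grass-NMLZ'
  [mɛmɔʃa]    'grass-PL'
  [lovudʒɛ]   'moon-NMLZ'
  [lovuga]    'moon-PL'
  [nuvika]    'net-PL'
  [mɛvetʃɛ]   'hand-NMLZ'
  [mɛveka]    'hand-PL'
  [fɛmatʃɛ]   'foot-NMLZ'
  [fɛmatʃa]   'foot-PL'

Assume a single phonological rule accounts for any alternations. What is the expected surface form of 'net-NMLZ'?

[nuvitʃɛ]

The root 'hand' surfaces as [mɛvetʃɛ] and [mɛveka], with a stem-final [tʃ] ~ [k] alternation.
But 'foot' keeps [tʃ] in both environments ([fɛmatʃɛ], [fɛmatʃa]), so there is no rule changing /tʃ/ to [k] before the PL suffix.
Therefore /k/ is basic and [tʃ] is derived by palatalization before a front vowel (/k/ and /g/ become palato-alveolar [tʃ] and [dʒ] before a front vowel).
From [nuvika] the stem 'net' is /nuvik/; before a front vowel this yields [nuvitʃɛ].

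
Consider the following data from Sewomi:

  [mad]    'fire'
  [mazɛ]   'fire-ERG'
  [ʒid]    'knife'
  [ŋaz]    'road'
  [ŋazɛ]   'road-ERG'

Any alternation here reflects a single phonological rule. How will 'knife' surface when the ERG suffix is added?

The stem for 'fire' ends in [d] in [mad] but [z] in [mazɛ].
Compare 'road', with invariant [z] in [ŋaz] and [ŋazɛ]: an analysis with underlying /z/ and a rule producing [d] in isolation would wrongly predict alternation here too.
The alternation reflects intervocalic spirantization: voiced stops become fricatives between vowels. /d/ is underlying.
From [ʒid] the stem 'knife' is /ʒid/; between vowels this yields [ʒizɛ].

[ʒizɛ]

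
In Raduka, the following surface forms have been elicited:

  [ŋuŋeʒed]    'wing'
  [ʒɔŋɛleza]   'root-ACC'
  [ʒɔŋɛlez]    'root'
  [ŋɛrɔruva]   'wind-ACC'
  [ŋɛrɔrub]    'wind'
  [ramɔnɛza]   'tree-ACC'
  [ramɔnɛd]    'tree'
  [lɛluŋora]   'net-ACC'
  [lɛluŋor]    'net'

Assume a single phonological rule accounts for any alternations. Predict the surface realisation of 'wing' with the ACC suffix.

In [ramɔnɛza] and [ramɔnɛd] the final segment of 'tree' alternates: [z] ~ [d].
But 'root' keeps [z] in both environments ([ʒɔŋɛleza], [ʒɔŋɛlez]), so there is no rule changing /z/ to [d] in isolation.
The alternation reflects intervocalic spirantization: voiced stops become fricatives between vowels. /d/ is underlying.
The one attested form of 'wing', [ŋuŋeʒed], shows underlying /ŋuŋeʒed/. Applying the same rule between vowels gives [ŋuŋeʒeza].

[ŋuŋeʒeza]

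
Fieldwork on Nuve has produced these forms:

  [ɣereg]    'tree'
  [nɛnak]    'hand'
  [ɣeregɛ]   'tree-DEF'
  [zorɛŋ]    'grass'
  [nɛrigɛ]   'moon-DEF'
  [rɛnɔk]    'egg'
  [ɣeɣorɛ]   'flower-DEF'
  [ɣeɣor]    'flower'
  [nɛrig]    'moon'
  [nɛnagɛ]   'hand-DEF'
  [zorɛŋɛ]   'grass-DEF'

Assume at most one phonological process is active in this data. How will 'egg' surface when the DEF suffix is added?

'hand' shows [k] ~ [g] at the end of the stem ([nɛnak] vs [nɛnagɛ]).
The stem 'tree' ([ɣereg], [ɣeregɛ]) shows [g] unchanged in both environments, so [g] cannot be basic with [k] derived in isolation.
Therefore /k/ is basic and [g] is derived by intervocalic voicing (voiceless stops become voiced between vowels).
The one attested form of 'egg', [rɛnɔk], shows underlying /rɛnɔk/. Applying the same rule between vowels gives [rɛnɔgɛ].

[rɛnɔgɛ]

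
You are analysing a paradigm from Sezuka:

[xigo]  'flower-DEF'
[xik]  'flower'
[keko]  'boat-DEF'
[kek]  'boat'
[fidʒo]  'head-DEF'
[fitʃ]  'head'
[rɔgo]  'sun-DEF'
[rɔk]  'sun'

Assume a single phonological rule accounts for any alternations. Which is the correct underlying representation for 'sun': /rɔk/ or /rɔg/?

The stem for 'sun' ends in [g] in [rɔgo] but [k] in [rɔk].
But 'boat' keeps [k] in both environments ([keko], [kek]), so there is no rule changing /k/ to [g] before the DEF suffix.
The alternation reflects word-final obstruent devoicing: voiced obstruents become voiceless word-finally. /g/ is underlying.

/rɔg/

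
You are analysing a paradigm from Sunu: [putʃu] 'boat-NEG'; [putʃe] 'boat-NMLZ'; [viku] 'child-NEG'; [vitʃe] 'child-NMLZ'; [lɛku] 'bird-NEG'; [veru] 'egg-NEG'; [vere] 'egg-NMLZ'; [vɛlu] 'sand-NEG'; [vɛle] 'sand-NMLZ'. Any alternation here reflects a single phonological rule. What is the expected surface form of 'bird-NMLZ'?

[lɛtʃe]

In [viku] and [vitʃe] the final segment of 'child' alternates: [k] ~ [tʃ].
The stem 'boat' ([putʃu], [putʃe]) shows [tʃ] unchanged in both environments, so [tʃ] cannot be basic with [k] derived before the NEG suffix.
The alternation reflects palatalization before a front vowel: /k/ becomes palato-alveolar [tʃ] before a front vowel. /k/ is underlying.
The one attested form of 'bird', [lɛku], shows underlying /lɛk/. Applying the same rule before a front vowel gives [lɛtʃe].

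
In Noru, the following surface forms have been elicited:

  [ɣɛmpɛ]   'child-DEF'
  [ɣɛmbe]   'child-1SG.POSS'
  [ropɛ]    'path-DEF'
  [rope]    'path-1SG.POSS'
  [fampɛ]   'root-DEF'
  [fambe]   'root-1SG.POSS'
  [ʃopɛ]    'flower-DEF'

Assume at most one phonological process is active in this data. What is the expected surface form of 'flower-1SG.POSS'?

[ʃope]

The 1SG.POSS morpheme has two allomorphs, [-be] and [-pe].
By contrast the DEF suffix keeps its initial [p] throughout — that segment must be underlying.
So the underlying form is /-be/, and voiced stops become voiceless after a vowel.
After 'flower', which ends in a vowel, the suffix surfaces as [-pe], giving [ʃope].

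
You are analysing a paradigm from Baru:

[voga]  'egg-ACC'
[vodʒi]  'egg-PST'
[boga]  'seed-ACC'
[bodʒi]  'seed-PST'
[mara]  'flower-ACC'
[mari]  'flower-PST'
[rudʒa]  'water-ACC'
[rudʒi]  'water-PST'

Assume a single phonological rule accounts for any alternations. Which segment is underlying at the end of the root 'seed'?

'seed' shows [g] ~ [dʒ] at the end of the stem ([boga] vs [bodʒi]).
But 'water' keeps [dʒ] in both environments ([rudʒa], [rudʒi]), so there is no rule changing /dʒ/ to [g] before the ACC suffix.
Therefore /g/ is basic and [dʒ] is derived by palatalization before a front vowel (/g/ becomes palato-alveolar [dʒ] before a front vowel).

/g/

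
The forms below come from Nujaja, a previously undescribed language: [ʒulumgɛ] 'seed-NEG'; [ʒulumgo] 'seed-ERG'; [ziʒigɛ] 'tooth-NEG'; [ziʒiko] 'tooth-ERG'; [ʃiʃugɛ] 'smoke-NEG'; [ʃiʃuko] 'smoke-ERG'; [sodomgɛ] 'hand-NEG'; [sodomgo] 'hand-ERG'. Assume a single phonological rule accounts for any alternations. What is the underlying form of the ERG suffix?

/-ko/

The ERG suffix surfaces as [-go] and [-ko], depending on the final segment of the stem.
The NEG suffix, which begins with [g], is invariant after every stem; so [g] is not altered by any rule here.
So the underlying form is /-ko/, and voiceless stops become voiced after a nasal.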